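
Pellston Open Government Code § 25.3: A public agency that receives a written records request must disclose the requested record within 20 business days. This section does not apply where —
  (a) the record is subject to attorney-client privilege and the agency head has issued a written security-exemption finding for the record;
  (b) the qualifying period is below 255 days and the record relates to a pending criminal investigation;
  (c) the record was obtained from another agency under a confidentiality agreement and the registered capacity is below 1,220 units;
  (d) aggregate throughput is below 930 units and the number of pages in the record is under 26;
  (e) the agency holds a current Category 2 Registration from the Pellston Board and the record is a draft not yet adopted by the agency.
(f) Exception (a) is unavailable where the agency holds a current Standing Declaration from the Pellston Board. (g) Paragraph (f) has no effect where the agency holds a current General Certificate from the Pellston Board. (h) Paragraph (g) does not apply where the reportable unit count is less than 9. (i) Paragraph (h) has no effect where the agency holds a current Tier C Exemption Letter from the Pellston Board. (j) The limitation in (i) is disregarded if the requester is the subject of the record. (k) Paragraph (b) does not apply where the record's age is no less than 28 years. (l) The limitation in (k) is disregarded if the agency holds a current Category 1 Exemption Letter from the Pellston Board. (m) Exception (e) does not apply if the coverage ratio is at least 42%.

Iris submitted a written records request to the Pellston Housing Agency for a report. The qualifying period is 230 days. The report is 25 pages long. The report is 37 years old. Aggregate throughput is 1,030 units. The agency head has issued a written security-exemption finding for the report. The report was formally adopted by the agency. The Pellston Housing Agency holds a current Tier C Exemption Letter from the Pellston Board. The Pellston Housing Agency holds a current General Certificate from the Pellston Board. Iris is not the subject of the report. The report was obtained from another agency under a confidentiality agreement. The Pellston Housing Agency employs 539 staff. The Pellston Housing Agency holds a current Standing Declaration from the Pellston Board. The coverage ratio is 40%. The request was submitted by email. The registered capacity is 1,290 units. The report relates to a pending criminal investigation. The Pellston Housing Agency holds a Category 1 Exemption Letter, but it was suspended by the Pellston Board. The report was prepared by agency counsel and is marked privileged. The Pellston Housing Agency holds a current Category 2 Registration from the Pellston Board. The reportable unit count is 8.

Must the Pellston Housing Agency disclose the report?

No — exception (a) applies; the Pellston Housing Agency is not required to disclose the report.

All of (a)'s requirements are met (the report is privileged; a written security-exemption finding has been issued). Under paragraphs (f)–(j): (f) is triggered (a current Standing Declaration is held), but is displaced by (g): (g) is triggered — a current General Certificate is held. (h) would limit (g) — the reportable unit count is 8, less than the 9 limit — but (i) sets (h) aside: (i) operates against (h): a current Tier C Exemption Letter is held. (j) is not triggered (Iris is not the subject of the report), so (i) stands. Exception (a) stands.
Exception (b)'s conditions are all satisfied: the qualifying period is 230 days, below the 255 days limit; the report relates to a pending investigation. However, paragraphs (k)–(l) must be considered: (k) operates against (b): the record's age is 37 years, meeting the 28 years threshold. (l), which would lift (k), is inapplicable — there is no Category 1 Exemption Letter in force. (b) is therefore removed.
Exception (c) does not apply: the registered capacity is 1,290 units, not below 1,220 units.
Exception (d) fails — aggregate throughput is 1,030 units, not below 930 units.
Exception (e) does not apply: the report has been formally adopted.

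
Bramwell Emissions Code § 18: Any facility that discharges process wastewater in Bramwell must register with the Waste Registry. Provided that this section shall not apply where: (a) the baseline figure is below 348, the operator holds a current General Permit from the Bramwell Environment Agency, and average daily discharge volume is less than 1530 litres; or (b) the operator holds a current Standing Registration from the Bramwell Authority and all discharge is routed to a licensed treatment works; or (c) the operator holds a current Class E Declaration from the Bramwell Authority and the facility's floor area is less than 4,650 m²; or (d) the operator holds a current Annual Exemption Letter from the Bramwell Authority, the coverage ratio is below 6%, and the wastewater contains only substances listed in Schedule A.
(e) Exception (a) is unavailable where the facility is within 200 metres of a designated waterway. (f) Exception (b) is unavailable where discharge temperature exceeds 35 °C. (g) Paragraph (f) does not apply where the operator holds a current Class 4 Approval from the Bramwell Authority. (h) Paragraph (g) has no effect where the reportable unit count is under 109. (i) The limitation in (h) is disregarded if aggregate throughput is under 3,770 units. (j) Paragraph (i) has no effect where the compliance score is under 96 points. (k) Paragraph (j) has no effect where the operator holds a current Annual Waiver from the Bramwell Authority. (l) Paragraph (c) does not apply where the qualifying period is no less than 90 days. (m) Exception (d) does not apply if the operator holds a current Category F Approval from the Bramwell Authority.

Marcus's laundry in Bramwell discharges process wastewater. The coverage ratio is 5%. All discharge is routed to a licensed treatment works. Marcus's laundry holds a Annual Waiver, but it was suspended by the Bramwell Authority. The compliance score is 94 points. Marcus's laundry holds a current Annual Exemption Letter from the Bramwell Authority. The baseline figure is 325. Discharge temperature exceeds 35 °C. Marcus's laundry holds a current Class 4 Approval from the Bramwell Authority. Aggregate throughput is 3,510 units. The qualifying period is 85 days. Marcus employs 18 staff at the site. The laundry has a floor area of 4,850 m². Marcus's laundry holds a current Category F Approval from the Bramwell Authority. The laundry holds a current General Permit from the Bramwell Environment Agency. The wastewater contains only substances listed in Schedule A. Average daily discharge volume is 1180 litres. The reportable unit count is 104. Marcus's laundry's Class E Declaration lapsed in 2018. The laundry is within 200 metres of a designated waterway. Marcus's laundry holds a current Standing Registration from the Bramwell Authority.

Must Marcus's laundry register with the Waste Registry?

Yes — Marcus's laundry must register with the Waste Registry.

Exception (a)'s conditions are all satisfied: the baseline figure is 325, below the 348 limit; a current General Permit is held; average daily discharge volume is 1180 litres, less than the 1530 litres limit. Turning to paragraph (e): (e) operates against (a): the laundry is within 200 m of a designated waterway. Exception (a) does not apply.
Exception (b): a current Standing Registration is held; discharge is routed to a licensed treatment works — every condition holds. But: (f) is engaged — discharge temperature exceeds 35 °C. (g) would limit (f) — a current Class 4 Approval is held — but (h) sets (g) aside: (h) operates against (g): the reportable unit count is 104, under the 109 limit. (i) would limit (h) — aggregate throughput is 3,510 units, under the 3,770 units limit — but (j) sets (i) aside: (j) operates against (i): the compliance score is 94 points, under the 96 points limit. (k) does not operate here (no current Annual Waiver is held), so (j) stands. Exception (b) does not apply.
Exception (c) fails — the Class E Declaration is not current.
Exception (d): a current Annual Exemption Letter is held; the coverage ratio is 5%, below the 6% limit; the wastewater is Schedule-A-only — every condition holds. Turning to paragraph (m): (m) applies — a current Category F Approval is held. (d) is therefore removed.
None of the exceptions is available; § 18 applies in full.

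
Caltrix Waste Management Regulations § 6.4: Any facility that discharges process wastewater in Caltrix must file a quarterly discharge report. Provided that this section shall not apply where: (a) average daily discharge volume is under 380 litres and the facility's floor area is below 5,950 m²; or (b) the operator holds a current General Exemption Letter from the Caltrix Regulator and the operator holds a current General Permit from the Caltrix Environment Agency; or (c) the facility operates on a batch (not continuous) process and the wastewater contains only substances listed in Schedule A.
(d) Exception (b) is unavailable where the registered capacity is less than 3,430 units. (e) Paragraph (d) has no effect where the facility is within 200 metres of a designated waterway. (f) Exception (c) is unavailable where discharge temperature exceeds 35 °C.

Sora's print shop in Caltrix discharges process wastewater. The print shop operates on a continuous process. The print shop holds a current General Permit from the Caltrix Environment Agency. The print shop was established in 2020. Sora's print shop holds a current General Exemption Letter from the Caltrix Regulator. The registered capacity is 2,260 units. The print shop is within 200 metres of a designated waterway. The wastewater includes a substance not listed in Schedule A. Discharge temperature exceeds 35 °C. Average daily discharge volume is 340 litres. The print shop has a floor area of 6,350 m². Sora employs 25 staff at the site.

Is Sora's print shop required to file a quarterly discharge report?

Exception (a) does not apply: the facility's floor area is 6,350 m², not below 5,950 m².
Exception (b) is satisfied on its face — a current General Exemption Letter is held; a current General Permit is held. Applying paragraphs (d)–(e): (d) would limit (b) — the registered capacity is 2,260 units, less than the 3,430 units limit — but (e) sets (d) aside: (e) operates — the print shop is within 200 m of a designated waterway. Exception (b) stands.
Exception (c) fails — the facility operates on a continuous process.

No — exception (b) applies; Sora's print shop is not required to file a quarterly discharge report.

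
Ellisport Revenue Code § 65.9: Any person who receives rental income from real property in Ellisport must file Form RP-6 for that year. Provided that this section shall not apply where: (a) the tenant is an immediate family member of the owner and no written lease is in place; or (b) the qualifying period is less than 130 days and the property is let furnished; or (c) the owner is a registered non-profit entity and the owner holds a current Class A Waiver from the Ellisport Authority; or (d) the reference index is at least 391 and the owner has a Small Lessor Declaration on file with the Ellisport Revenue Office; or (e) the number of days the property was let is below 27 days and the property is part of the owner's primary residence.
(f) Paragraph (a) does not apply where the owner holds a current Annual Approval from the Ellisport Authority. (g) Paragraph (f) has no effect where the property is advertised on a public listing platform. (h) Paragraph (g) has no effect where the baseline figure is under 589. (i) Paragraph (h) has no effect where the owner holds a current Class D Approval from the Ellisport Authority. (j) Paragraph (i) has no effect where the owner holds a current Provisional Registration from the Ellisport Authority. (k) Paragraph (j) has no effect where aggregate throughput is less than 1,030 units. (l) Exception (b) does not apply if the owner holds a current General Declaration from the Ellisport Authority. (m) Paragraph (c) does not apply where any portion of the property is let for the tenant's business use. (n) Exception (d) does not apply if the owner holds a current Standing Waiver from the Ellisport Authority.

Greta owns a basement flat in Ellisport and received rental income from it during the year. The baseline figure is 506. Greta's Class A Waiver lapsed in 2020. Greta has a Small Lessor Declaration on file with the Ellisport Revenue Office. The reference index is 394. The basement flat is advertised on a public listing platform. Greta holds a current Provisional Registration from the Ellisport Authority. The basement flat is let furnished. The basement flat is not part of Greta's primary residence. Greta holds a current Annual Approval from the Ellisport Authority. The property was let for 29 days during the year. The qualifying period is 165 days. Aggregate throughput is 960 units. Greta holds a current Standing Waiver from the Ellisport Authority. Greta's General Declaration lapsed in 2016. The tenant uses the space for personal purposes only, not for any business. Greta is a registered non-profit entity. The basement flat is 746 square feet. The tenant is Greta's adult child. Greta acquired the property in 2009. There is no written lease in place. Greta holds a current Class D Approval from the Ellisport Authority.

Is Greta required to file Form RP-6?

All of (a)'s requirements are met (the tenant is an immediate family member; there is no written lease). Under paragraphs (f)–(k): (f) would limit (a) — a current Annual Approval is held — but (g) sets (f) aside: (g) operates — the property is publicly advertised. (h) would limit (g) — the baseline figure is 506, under the 589 limit — but (i) sets (h) aside: (i) applies — a current Class D Approval is held. (j) operates (a current Provisional Registration is held), but is itself disapplied by (k): (k) is engaged — aggregate throughput is 960 units, less than the 1,030 units limit. Exception (a) stands.
Exception (b) fails — the qualifying period is 165 days, not less than 130 days.
Exception (c) fails — the Class A Waiver is not current.
Exception (d): the reference index is 394, meeting the 391 threshold; a Small Lessor Declaration is on file — every condition holds. But applying paragraph (n): (n) operates against (d): a current Standing Waiver is held. (d) is therefore removed.
Exception (e) fails — the number of days the property was let is 29 days, not below 27 days.

No — exception (a) applies; Greta is not required to file Form RP-6.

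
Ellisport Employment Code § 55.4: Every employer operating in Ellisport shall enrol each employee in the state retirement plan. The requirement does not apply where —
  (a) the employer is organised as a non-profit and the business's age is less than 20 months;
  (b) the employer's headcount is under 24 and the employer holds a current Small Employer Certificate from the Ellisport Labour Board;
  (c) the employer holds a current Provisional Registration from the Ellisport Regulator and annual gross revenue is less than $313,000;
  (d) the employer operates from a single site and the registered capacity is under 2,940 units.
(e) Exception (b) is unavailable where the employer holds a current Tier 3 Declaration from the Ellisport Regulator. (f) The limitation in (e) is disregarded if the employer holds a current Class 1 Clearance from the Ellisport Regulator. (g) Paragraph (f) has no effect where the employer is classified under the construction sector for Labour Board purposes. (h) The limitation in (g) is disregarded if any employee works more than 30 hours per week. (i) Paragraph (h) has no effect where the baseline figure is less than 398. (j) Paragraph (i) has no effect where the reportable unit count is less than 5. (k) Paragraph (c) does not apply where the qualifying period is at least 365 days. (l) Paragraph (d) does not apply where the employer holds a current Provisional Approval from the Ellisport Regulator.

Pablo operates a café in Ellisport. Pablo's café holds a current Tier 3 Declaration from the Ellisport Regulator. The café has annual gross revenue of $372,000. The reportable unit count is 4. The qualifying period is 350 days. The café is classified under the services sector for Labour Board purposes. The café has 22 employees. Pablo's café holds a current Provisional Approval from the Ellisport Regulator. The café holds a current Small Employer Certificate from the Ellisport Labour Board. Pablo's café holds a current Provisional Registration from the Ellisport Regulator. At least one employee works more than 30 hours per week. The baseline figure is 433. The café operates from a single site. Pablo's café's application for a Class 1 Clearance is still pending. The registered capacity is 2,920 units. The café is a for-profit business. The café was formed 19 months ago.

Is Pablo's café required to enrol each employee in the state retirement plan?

Yes — Pablo's café must enrol each employee in the state retirement plan.

Exception (a) does not apply: the employer is for-profit.
Exception (b): the employer's headcount is 22, under the 24 limit; a current Small Employer Certificate is held — every condition holds. But: (e) operates — a current Tier 3 Declaration is held. (f) is not triggered (the Class 1 Clearance is not current), so (e) stands. (b) is therefore removed.
Exception (c) fails — annual gross revenue is $372,000, not less than $313,000.
Exception (d): the employer operates from a single site; the registered capacity is 2,920 units, under the 2,940 units limit — every condition holds. But applying paragraph (l): (l) operates against (d): a current Provisional Approval is held. (d) is therefore removed.
Every exception is unavailable, so the rule governs.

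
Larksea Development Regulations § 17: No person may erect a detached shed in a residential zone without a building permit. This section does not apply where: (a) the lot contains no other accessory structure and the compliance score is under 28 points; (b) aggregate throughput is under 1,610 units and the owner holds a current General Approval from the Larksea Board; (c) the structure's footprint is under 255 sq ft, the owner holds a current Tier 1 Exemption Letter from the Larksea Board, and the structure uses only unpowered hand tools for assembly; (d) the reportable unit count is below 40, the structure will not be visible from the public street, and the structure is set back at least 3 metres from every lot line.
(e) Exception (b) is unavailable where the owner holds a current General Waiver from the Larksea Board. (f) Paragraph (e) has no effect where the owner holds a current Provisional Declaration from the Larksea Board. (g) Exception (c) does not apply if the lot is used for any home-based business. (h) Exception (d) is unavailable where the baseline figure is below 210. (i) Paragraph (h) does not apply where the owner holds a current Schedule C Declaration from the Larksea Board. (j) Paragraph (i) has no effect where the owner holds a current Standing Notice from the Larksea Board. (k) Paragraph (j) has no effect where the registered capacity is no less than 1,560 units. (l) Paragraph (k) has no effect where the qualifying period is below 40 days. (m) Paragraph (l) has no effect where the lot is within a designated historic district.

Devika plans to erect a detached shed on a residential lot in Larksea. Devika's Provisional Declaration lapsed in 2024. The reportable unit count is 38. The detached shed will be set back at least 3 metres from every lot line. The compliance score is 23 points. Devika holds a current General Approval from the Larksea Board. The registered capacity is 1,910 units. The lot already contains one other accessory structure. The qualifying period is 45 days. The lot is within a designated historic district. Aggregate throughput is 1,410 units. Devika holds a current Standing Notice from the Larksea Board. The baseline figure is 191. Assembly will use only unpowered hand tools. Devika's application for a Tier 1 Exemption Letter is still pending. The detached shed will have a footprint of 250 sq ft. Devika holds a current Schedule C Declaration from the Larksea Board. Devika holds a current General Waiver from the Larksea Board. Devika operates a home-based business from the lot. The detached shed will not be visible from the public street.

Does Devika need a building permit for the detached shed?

No — exception (d) applies; Devika does not need a building permit.

Exception (a) fails — the lot already has another accessory structure.
All of (b)'s requirements are met (aggregate throughput is 1,410 units, under the 1,610 units limit; a current General Approval is held). But applying paragraphs (e)–(f): (e) applies — a current General Waiver is held. (f) is not engaged (there is no Provisional Declaration in force), so (e) stands. Exception (b) does not apply.
Exception (c) does not apply: the Tier 1 Exemption Letter is not current.
Exception (d)'s conditions are all satisfied: the reportable unit count is 38, below the 40 limit; the structure will not be visible from the street; the setback is at least 3 m on every side. Applying paragraphs (h)–(m): (h) would limit (d) — the baseline figure is 191, below the 210 limit — but (i) sets (h) aside: (i) operates — a current Schedule C Declaration is held. (j) applies (a current Standing Notice is held), but is overridden by (k): (k) is engaged — the registered capacity is 1,910 units, meeting the 1,560 units threshold. (l) is not triggered (the qualifying period is 45 days, not below 40 days), so (k) stands. Exception (d) stands.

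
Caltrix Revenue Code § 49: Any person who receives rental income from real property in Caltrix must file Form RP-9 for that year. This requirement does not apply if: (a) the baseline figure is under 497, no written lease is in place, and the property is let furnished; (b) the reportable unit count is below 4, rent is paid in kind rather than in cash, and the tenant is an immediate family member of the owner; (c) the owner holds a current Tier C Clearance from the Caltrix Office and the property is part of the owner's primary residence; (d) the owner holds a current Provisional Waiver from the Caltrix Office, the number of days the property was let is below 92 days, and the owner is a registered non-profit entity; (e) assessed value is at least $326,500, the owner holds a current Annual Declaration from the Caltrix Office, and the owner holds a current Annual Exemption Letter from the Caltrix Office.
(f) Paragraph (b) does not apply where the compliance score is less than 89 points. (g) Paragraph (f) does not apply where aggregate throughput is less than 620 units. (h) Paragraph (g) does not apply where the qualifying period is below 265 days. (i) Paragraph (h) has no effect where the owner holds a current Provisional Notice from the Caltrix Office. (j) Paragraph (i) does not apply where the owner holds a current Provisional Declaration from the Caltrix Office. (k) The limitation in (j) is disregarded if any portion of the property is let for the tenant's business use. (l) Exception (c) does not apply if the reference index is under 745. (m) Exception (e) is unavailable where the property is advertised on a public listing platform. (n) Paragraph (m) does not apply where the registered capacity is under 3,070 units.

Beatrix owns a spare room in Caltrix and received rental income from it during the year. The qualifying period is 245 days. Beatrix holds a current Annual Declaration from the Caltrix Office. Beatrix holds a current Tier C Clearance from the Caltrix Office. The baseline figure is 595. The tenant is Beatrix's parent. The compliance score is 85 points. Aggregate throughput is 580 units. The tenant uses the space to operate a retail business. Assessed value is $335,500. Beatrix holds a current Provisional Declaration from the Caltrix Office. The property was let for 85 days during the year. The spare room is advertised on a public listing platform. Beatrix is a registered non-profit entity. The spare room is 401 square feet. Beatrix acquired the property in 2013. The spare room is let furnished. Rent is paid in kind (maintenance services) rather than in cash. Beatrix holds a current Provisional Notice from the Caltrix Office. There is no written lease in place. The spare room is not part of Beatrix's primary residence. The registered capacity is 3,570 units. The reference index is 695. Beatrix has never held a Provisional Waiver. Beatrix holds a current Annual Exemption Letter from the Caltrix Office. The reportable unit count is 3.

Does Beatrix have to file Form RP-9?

No — exception (b) applies; Beatrix is not required to file Form RP-9.

Exception (a) does not apply: the baseline figure is 595, not under 497.
Exception (b)'s conditions are all satisfied: the reportable unit count is 3, below the 4 limit; rent is paid in kind; the tenant is an immediate family member. Under paragraphs (f)–(k): (f) applies (the compliance score is 85 points, less than the 89 points limit), but yields to (g): (g) applies — aggregate throughput is 580 units, less than the 620 units limit. (h) applies (the qualifying period is 245 days, below the 265 days limit), but is displaced by (i): (i) is triggered — a current Provisional Notice is held. (j) applies (a current Provisional Declaration is held), but is overridden by (k): (k) applies — the space is let for business use. Exception (b) stands.
Exception (c) does not apply: the spare room is not part of the primary residence.
Exception (d) fails — no current Provisional Waiver is held.
Exception (e)'s conditions are all satisfied: assessed value is $335,500, meeting the $326,500 threshold; a current Annual Declaration is held; a current Annual Exemption Letter is held. But applying paragraphs (m)–(n): (m) is engaged — the property is publicly advertised. (n), which would lift (m), does not operate here — the registered capacity is 3,570 units, not under 3,070 units. (e) is therefore removed.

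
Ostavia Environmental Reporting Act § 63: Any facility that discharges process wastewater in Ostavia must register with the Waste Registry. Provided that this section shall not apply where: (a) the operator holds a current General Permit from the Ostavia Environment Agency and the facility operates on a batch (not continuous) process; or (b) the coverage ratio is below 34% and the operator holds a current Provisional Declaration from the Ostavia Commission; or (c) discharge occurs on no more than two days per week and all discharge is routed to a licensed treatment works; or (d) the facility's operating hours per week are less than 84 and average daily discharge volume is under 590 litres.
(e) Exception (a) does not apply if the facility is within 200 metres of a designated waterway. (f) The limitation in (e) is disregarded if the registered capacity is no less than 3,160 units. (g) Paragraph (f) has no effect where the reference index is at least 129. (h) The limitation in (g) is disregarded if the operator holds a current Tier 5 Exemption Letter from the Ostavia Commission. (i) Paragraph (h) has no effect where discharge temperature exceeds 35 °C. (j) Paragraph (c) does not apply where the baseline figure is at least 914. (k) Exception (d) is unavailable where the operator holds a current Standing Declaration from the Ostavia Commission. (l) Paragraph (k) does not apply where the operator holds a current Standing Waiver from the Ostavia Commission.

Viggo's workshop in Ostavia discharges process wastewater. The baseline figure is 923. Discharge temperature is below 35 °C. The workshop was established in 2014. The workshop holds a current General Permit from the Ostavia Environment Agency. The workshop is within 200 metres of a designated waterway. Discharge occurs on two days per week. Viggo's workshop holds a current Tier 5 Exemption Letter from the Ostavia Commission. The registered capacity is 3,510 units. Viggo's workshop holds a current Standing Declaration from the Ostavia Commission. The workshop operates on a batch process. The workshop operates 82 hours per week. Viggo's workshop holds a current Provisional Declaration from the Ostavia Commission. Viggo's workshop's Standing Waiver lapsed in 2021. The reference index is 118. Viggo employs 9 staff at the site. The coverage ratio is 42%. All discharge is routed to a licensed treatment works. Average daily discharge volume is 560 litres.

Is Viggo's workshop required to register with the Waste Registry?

Exception (a) is satisfied on its face — a current General Permit is held; the facility operates on a batch process. Under paragraphs (e)–(i): (e) operates (the workshop is within 200 m of a designated waterway), but is displaced by (f): (f) operates against (e): the registered capacity is 3,510 units, meeting the 3,160 units threshold. (g), which would lift (f), is not triggered — the reference index is 118, short of 129. So (a) applies.
Exception (b) requires that the coverage ratio is below 34%; but the coverage ratio is 42%, not below 34%, so (b) is unavailable.
Exception (c)'s conditions are all satisfied: discharge occurs on no more than two days per week; discharge is routed to a licensed treatment works. But: (j) applies — the baseline figure is 923, meeting the 914 threshold. Exception (c) does not apply.
Exception (d) is satisfied on its face — the facility's operating hours per week are 82, less than the 84 limit; average daily discharge volume is 560 litres, under the 590 litres limit. But applying paragraphs (k)–(l): (k) operates against (d): a current Standing Declaration is held. (l) is not triggered (the Standing Waiver is not current), so (k) stands. Exception (d) does not apply.

No — exception (a) applies; Viggo's workshop is not required to register with the Waste Registry.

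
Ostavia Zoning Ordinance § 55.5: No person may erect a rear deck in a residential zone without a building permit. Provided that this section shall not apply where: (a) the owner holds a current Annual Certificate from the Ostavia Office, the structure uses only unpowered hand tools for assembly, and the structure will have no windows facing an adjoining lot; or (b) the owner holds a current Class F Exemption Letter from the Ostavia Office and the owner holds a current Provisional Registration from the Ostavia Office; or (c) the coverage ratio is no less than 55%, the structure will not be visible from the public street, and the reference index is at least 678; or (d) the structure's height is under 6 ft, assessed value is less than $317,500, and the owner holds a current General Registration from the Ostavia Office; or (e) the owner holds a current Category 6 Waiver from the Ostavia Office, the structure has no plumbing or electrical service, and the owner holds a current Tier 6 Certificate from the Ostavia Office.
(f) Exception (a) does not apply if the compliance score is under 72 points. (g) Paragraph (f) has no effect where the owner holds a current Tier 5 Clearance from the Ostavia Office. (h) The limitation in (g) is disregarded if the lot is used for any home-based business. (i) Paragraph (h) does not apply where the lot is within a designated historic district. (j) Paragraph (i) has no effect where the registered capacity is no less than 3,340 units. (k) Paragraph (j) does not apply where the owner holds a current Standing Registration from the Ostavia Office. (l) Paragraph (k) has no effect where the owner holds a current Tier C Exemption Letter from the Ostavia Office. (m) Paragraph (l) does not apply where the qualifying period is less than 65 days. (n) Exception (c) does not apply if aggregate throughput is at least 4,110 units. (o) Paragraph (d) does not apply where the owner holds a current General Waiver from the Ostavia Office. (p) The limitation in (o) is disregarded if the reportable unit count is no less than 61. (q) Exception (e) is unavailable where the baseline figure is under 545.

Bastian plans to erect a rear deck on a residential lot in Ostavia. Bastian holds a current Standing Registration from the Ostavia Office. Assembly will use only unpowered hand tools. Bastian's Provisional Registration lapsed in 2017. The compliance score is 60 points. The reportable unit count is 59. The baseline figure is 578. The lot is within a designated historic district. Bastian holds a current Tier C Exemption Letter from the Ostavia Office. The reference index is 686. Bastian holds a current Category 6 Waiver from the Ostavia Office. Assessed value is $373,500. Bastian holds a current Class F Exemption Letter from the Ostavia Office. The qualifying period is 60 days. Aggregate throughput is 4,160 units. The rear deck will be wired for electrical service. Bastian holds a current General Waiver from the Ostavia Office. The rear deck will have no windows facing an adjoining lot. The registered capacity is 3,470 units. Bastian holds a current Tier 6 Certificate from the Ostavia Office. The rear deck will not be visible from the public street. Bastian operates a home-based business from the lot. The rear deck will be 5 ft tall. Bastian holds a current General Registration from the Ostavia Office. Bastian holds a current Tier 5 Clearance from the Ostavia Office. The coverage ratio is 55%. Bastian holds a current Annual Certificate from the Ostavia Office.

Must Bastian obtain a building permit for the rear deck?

Exception (a)'s conditions are all satisfied: a current Annual Certificate is held; assembly uses only hand tools; no windows face an adjoining lot. Under paragraphs (f)–(m): (f) applies (the compliance score is 60 points, under the 72 points limit), but yields to (g): (g) operates against (f): a current Tier 5 Clearance is held. (h) would limit (g) — a home-based business operates on the lot — but (i) sets (h) aside: (i) is triggered — the lot is in a historic district. (j) would limit (i) — the registered capacity is 3,470 units, meeting the 3,340 units threshold — but (k) sets (j) aside: (k) operates against (j): a current Standing Registration is held. (l) would limit (k) — a current Tier C Exemption Letter is held — but (m) sets (l) aside: (m) is engaged — the qualifying period is 60 days, less than the 65 days limit. Exception (a) stands.
Exception (b) does not apply: there is no Provisional Registration in force.
All of (c)'s requirements are met (the coverage ratio is 55%, meeting the 55% threshold; the structure will not be visible from the street; the reference index is 686, meeting the 678 threshold). But applying paragraph (n): (n) operates against (c): aggregate throughput is 4,160 units, meeting the 4,110 units threshold. Exception (c) does not apply.
Exception (d) does not apply: assessed value is $373,500, not less than $317,500.
Exception (e) requires that the structure has no plumbing or electrical service; but electrical service is planned, so (e) is unavailable.

No — exception (a) applies; Bastian does not need a building permit.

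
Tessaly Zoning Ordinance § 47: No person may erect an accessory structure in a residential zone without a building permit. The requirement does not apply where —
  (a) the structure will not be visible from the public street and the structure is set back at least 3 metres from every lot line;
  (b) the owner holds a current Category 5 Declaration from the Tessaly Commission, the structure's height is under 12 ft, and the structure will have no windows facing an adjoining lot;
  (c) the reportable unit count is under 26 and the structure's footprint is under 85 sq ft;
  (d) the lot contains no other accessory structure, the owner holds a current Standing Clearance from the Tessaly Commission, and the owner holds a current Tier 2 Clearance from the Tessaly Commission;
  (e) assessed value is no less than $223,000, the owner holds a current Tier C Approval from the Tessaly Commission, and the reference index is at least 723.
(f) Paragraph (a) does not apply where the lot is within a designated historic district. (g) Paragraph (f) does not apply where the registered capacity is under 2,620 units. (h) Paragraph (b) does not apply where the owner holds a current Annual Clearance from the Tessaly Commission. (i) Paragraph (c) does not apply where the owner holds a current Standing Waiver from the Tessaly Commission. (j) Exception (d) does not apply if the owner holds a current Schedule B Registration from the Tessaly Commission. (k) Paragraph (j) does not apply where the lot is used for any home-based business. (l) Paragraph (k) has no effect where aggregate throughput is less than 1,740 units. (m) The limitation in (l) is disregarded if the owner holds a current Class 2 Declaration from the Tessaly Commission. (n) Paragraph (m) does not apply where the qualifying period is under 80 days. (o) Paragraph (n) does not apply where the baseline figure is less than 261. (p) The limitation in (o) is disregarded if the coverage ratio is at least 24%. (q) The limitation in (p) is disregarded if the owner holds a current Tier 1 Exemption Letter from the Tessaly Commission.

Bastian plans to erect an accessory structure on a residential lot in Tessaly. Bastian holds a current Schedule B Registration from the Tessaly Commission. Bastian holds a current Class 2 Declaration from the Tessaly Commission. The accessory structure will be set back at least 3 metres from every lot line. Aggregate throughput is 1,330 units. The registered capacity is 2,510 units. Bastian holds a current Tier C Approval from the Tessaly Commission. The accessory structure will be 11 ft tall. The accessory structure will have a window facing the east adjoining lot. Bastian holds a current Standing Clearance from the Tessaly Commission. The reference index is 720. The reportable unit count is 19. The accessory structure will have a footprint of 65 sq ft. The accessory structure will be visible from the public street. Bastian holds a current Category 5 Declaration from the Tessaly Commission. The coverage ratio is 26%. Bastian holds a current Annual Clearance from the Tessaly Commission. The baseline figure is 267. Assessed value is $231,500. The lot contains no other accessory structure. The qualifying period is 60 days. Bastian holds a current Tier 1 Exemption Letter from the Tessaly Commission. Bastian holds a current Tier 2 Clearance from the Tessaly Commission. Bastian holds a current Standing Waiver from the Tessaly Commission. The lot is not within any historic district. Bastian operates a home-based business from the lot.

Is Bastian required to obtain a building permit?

Exception (a) requires that the structure will not be visible from the public street; but the structure will be visible from the street, so (a) is unavailable.
Exception (b) requires that the structure will have no windows facing an adjoining lot; but a window faces an adjoining lot, so (b) is unavailable.
Exception (c) is satisfied on its face — the reportable unit count is 19, under the 26 limit; the structure's footprint is 65 sq ft, under the 85 sq ft limit. However, paragraph (i) must be considered: (i) operates against (c): a current Standing Waiver is held. Exception (c) does not apply.
Exception (d) is satisfied on its face — the lot has no other accessory structure; a current Standing Clearance is held; a current Tier 2 Clearance is held. But: (j) operates against (d): a current Schedule B Registration is held. (k) would limit (j) — a home-based business operates on the lot — but (l) sets (k) aside: (l) is engaged — aggregate throughput is 1,330 units, less than the 1,740 units limit. (m) would limit (l) — a current Class 2 Declaration is held — but (n) sets (m) aside: (n) operates against (m): the qualifying period is 60 days, under the 80 days limit. (o) does not operate here (the baseline figure is 267, not less than 261), so (n) stands. So (d) is unavailable.
Exception (e) fails — the reference index is 720, short of 723.
No exception is made out. Bastian falls within the general rule.

Yes — Bastian must obtain a building permit.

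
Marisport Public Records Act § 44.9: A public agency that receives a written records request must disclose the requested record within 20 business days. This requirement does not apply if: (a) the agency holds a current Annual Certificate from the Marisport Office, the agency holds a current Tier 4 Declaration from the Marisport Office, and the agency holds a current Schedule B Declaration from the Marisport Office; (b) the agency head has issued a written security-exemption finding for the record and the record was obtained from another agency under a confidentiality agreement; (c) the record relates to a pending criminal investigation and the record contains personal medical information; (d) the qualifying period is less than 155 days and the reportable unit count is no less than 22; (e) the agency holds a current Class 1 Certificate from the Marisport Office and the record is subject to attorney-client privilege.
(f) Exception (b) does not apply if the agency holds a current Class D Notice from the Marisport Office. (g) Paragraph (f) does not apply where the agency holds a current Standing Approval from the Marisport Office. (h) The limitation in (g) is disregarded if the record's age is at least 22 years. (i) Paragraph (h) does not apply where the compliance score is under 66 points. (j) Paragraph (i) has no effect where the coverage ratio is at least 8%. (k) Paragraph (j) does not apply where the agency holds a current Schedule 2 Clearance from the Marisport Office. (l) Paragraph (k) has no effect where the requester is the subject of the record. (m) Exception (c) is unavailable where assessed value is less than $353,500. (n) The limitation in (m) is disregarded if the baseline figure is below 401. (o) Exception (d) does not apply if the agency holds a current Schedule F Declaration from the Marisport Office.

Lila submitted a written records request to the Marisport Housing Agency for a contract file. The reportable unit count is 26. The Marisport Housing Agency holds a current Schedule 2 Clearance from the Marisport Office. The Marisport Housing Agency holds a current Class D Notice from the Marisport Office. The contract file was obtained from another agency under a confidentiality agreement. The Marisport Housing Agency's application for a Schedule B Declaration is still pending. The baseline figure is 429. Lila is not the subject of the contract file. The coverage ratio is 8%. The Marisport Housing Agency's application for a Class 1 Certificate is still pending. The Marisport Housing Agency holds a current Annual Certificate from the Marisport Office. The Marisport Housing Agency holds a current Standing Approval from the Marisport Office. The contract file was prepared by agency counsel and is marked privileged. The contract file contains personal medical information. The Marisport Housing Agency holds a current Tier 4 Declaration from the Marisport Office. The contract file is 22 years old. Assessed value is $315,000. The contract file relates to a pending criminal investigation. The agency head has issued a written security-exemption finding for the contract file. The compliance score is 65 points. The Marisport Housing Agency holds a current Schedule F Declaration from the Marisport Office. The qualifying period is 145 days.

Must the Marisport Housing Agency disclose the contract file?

No — exception (b) applies; the Marisport Housing Agency is not required to disclose the contract file.

Exception (a) requires that the agency holds a current Schedule B Declaration from the Marisport Office; but no current Schedule B Declaration is held, so (a) is unavailable.
Exception (b)'s conditions are all satisfied: a written security-exemption finding has been issued; the contract file was obtained under a confidentiality agreement. As to paragraphs (f)–(l): (f) would limit (b) — a current Class D Notice is held — but (g) sets (f) aside: (g) applies — a current Standing Approval is held. (h) applies (the record's age is 22 years, meeting the 22 years threshold), but is itself disapplied by (i): (i) operates against (h): the compliance score is 65 points, under the 66 points limit. (j) would limit (i) — the coverage ratio is 8%, meeting the 8% threshold — but (k) sets (j) aside: (k) is triggered — a current Schedule 2 Clearance is held. (l), which would lift (k), is not engaged — Lila is not the subject of the contract file. (b) remains available.
Exception (c)'s conditions are all satisfied: the contract file relates to a pending investigation; the contract file contains personal medical information. But applying paragraphs (m)–(n): (m) operates against (c): assessed value is $315,000, less than the $353,500 limit. (n), which would lift (m), is inapplicable — the baseline figure is 429, not below 401. So (c) is unavailable.
All of (d)'s requirements are met (the qualifying period is 145 days, less than the 155 days limit; the reportable unit count is 26, meeting the 22 threshold). But: (o) applies — a current Schedule F Declaration is held. So (d) is unavailable.
Exception (e) requires that the agency holds a current Class 1 Certificate from the Marisport Office; but the Class 1 Certificate is not current, so (e) is unavailable.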